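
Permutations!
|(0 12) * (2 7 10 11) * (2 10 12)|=|(0 2 7 12)(10 11)|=4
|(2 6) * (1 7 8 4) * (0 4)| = |(0 4 1 7 8)(2 6)| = 10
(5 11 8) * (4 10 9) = (4 10 9)(5 11 8) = [0, 1, 2, 3, 10, 11, 6, 7, 5, 4, 9, 8]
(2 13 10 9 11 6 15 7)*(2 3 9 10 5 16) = [0, 1, 13, 9, 4, 16, 15, 3, 8, 11, 10, 6, 12, 5, 14, 7, 2] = (2 13 5 16)(3 9 11 6 15 7)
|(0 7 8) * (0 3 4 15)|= |(0 7 8 3 4 15)|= 6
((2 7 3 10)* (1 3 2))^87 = ((1 3 10)(2 7))^87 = (10)(2 7)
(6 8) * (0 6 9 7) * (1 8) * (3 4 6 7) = (0 7)(1 8 9 3 4 6) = [7, 8, 2, 4, 6, 5, 1, 0, 9, 3]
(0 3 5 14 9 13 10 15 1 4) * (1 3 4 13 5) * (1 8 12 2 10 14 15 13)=[4, 1, 10, 8, 0, 15, 6, 7, 12, 5, 13, 11, 2, 14, 9, 3]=(0 4)(2 10 13 14 9 5 15 3 8 12)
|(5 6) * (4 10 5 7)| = |(4 10 5 6 7)| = 5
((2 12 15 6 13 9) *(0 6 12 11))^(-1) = (0 11 2 9 13 6)(12 15) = ((0 6 13 9 2 11)(12 15))^(-1)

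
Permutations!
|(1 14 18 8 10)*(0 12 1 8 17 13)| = 14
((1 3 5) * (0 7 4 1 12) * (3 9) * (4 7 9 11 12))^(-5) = (0 5 11 9 4 12 3 1)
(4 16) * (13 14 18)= (4 16)(13 14 18)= [0, 1, 2, 3, 16, 5, 6, 7, 8, 9, 10, 11, 12, 14, 18, 15, 4, 17, 13]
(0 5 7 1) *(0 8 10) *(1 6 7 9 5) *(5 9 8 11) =(0 1 11 5 8 10)(6 7) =[1, 11, 2, 3, 4, 8, 7, 6, 10, 9, 0, 5]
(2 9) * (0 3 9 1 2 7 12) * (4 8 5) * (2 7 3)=[2, 7, 1, 9, 8, 4, 6, 12, 5, 3, 10, 11, 0]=(0 2 1 7 12)(3 9)(4 8 5)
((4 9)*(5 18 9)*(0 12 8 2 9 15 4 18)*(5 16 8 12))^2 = (2 18 4 8 9 15 16)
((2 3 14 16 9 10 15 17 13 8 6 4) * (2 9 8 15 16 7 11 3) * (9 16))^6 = ((3 14 7 11)(4 16 8 6)(9 10)(13 15 17))^6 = (17)(3 7)(4 8)(6 16)(11 14)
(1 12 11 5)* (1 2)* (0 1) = [1, 12, 0, 3, 4, 2, 6, 7, 8, 9, 10, 5, 11] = (0 1 12 11 5 2)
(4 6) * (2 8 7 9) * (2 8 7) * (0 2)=(0 2 7 9 8)(4 6)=[2, 1, 7, 3, 6, 5, 4, 9, 0, 8]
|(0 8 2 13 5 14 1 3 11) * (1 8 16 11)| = 30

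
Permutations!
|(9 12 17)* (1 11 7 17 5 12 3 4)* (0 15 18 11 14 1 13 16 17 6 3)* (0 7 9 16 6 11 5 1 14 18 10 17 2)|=12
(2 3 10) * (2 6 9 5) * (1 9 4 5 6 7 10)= [0, 9, 3, 1, 5, 2, 4, 10, 8, 6, 7]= (1 9 6 4 5 2 3)(7 10)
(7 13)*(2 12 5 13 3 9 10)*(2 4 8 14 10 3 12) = [0, 1, 2, 9, 8, 13, 6, 12, 14, 3, 4, 11, 5, 7, 10] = (3 9)(4 8 14 10)(5 13 7 12)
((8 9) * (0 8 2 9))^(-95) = ((0 8)(2 9))^(-95) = (0 8)(2 9)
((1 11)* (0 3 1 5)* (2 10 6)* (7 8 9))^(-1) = (0 5 11 1 3)(2 6 10)(7 9 8)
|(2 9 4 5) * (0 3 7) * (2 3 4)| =|(0 4 5 3 7)(2 9)| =10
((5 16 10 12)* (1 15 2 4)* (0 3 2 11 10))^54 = (0 16 5 12 10 11 15 1 4 2 3)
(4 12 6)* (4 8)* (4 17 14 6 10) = (4 12 10)(6 8 17 14) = [0, 1, 2, 3, 12, 5, 8, 7, 17, 9, 4, 11, 10, 13, 6, 15, 16, 14]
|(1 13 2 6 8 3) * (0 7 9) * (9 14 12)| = |(0 7 14 12 9)(1 13 2 6 8 3)| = 30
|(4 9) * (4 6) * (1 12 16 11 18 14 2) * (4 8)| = |(1 12 16 11 18 14 2)(4 9 6 8)| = 28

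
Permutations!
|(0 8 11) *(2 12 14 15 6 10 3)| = |(0 8 11)(2 12 14 15 6 10 3)| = 21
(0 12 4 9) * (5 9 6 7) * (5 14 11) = (0 12 4 6 7 14 11 5 9) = [12, 1, 2, 3, 6, 9, 7, 14, 8, 0, 10, 5, 4, 13, 11]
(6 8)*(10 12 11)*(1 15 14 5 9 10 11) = (1 15 14 5 9 10 12)(6 8) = [0, 15, 2, 3, 4, 9, 8, 7, 6, 10, 12, 11, 1, 13, 5, 14]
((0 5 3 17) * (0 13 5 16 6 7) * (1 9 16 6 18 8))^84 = (1 8 18 16 9)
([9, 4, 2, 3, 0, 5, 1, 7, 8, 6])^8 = [1, 9, 2, 3, 6, 5, 0, 7, 8, 4]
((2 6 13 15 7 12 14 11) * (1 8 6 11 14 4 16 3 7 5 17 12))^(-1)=(1 7 3 16 4 12 17 5 15 13 6 8)(2 11)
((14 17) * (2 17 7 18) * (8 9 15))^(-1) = (2 18 7 14 17)(8 15 9)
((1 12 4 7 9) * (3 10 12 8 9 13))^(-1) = (1 9 8)(3 13 7 4 12 10)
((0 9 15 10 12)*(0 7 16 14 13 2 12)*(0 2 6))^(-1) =((0 9 15 10 2 12 7 16 14 13 6))^(-1) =(0 6 13 14 16 7 12 2 10 15 9)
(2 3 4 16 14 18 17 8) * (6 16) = (2 3 4 6 16 14 18 17 8) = [0, 1, 3, 4, 6, 5, 16, 7, 2, 9, 10, 11, 12, 13, 18, 15, 14, 8, 17]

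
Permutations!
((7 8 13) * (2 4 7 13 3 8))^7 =(13)(2 4 7)(3 8)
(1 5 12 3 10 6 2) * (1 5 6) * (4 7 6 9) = (1 9 4 7 6 2 5 12 3 10) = [0, 9, 5, 10, 7, 12, 2, 6, 8, 4, 1, 11, 3]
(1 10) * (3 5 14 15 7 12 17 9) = (1 10)(3 5 14 15 7 12 17 9) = [0, 10, 2, 5, 4, 14, 6, 12, 8, 3, 1, 11, 17, 13, 15, 7, 16, 9]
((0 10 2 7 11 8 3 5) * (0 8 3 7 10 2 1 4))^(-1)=((0 2 10 1 4)(3 5 8 7 11))^(-1)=(0 4 1 10 2)(3 11 7 8 5)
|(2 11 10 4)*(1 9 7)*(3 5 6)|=12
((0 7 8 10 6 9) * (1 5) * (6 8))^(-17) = (0 9 6 7)(1 5)(8 10)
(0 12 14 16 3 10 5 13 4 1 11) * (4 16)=(0 12 14 4 1 11)(3 10 5 13 16)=[12, 11, 2, 10, 1, 13, 6, 7, 8, 9, 5, 0, 14, 16, 4, 15, 3]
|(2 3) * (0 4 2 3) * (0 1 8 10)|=|(0 4 2 1 8 10)|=6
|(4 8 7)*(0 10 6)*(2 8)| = |(0 10 6)(2 8 7 4)| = 12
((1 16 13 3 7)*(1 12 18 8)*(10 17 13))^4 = (1 13 18 10 7)(3 8 17 12 16)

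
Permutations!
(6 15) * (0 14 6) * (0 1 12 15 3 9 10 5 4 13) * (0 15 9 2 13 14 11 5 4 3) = (0 11 5 3 2 13 15 1 12 9 10 4 14 6) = [11, 12, 13, 2, 14, 3, 0, 7, 8, 10, 4, 5, 9, 15, 6, 1]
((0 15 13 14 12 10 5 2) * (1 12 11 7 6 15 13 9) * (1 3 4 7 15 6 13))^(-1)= ((0 1 12 10 5 2)(3 4 7 13 14 11 15 9))^(-1)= (0 2 5 10 12 1)(3 9 15 11 14 13 7 4)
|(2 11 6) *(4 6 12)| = 5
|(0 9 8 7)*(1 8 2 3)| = 7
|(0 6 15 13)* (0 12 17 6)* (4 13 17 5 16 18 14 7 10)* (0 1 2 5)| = |(0 1 2 5 16 18 14 7 10 4 13 12)(6 15 17)| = 12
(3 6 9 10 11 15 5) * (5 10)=[0, 1, 2, 6, 4, 3, 9, 7, 8, 5, 11, 15, 12, 13, 14, 10]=(3 6 9 5)(10 11 15)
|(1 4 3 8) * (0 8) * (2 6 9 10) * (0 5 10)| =|(0 8 1 4 3 5 10 2 6 9)| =10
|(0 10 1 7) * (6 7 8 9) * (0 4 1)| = 6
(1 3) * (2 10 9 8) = (1 3)(2 10 9 8) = [0, 3, 10, 1, 4, 5, 6, 7, 2, 8, 9]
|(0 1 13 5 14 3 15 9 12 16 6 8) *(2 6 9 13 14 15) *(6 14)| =12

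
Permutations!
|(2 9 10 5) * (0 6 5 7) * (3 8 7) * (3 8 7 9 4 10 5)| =12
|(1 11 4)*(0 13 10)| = |(0 13 10)(1 11 4)| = 3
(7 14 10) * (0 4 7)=[4, 1, 2, 3, 7, 5, 6, 14, 8, 9, 0, 11, 12, 13, 10]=(0 4 7 14 10)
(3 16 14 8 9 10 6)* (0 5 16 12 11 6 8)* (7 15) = (0 5 16 14)(3 12 11 6)(7 15)(8 9 10) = [5, 1, 2, 12, 4, 16, 3, 15, 9, 10, 8, 6, 11, 13, 0, 7, 14]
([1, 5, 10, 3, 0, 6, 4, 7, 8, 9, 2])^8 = [6, 4, 2, 3, 5, 0, 1, 7, 8, 9, 10]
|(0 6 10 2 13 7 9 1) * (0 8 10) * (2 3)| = 8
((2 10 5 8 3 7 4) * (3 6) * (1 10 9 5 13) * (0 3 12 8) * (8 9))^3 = ((0 3 7 4 2 8 6 12 9 5)(1 10 13))^3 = (13)(0 4 6 5 7 8 9 3 2 12)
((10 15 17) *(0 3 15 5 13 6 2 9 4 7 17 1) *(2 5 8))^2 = ((0 3 15 1)(2 9 4 7 17 10 8)(5 13 6))^2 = (0 15)(1 3)(2 4 17 8 9 7 10)(5 6 13)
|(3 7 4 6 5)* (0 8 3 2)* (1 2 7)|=|(0 8 3 1 2)(4 6 5 7)|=20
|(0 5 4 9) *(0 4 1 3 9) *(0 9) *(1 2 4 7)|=8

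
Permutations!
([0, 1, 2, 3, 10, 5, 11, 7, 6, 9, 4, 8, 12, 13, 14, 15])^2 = (15)(6 8 11)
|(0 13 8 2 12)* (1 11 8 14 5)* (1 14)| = |(0 13 1 11 8 2 12)(5 14)| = 14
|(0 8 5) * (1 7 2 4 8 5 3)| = 6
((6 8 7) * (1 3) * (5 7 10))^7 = (1 3)(5 6 10 7 8)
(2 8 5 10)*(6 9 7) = (2 8 5 10)(6 9 7) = [0, 1, 8, 3, 4, 10, 9, 6, 5, 7, 2]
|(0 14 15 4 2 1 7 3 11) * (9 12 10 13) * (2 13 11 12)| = 13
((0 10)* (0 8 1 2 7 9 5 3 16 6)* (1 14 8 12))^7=(0 5 1 6 9 12 16 7 10 3 2)(8 14)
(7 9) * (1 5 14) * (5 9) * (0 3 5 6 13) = (0 3 5 14 1 9 7 6 13) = [3, 9, 2, 5, 4, 14, 13, 6, 8, 7, 10, 11, 12, 0, 1]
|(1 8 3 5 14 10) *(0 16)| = |(0 16)(1 8 3 5 14 10)| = 6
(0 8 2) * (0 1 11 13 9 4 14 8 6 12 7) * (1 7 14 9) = (0 6 12 14 8 2 7)(1 11 13)(4 9) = [6, 11, 7, 3, 9, 5, 12, 0, 2, 4, 10, 13, 14, 1, 8]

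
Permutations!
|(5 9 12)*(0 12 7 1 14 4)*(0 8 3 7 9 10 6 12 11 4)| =8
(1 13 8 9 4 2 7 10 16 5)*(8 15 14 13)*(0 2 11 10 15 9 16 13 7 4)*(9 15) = (0 2 4 11 10 13 15 14 7 9)(1 8 16 5) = [2, 8, 4, 3, 11, 1, 6, 9, 16, 0, 13, 10, 12, 15, 7, 14, 5]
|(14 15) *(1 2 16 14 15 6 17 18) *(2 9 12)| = |(1 9 12 2 16 14 6 17 18)| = 9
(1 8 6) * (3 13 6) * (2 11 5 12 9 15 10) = (1 8 3 13 6)(2 11 5 12 9 15 10) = [0, 8, 11, 13, 4, 12, 1, 7, 3, 15, 2, 5, 9, 6, 14, 10]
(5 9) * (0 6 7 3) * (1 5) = (0 6 7 3)(1 5 9) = [6, 5, 2, 0, 4, 9, 7, 3, 8, 1]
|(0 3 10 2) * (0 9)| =5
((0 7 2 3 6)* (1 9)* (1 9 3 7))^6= (9)(0 3)(1 6)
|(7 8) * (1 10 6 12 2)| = 10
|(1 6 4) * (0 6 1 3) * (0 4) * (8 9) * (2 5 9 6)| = |(0 2 5 9 8 6)(3 4)| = 6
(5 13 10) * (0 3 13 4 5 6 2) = (0 3 13 10 6 2)(4 5) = [3, 1, 0, 13, 5, 4, 2, 7, 8, 9, 6, 11, 12, 10]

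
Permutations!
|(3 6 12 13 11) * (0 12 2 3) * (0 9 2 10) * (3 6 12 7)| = |(0 7 3 12 13 11 9 2 6 10)| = 10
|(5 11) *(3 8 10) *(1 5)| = 3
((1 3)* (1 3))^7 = (3) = ((3))^7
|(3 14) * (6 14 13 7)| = 5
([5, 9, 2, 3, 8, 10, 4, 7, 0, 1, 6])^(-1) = [8, 9, 2, 3, 6, 0, 10, 7, 4, 1, 5]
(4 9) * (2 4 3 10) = (2 4 9 3 10) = [0, 1, 4, 10, 9, 5, 6, 7, 8, 3, 2]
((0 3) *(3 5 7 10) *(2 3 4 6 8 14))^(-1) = ((0 5 7 10 4 6 8 14 2 3))^(-1) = (0 3 2 14 8 6 4 10 7 5)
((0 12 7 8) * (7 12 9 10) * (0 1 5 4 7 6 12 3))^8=(0 10 12)(1 7 5 8 4)(3 9 6)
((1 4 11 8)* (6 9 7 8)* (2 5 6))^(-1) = ((1 4 11 2 5 6 9 7 8))^(-1) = (1 8 7 9 6 5 2 11 4)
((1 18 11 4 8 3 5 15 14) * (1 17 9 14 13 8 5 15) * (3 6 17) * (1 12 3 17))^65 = ((1 18 11 4 5 12 3 15 13 8 6)(9 14 17))^65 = (1 6 8 13 15 3 12 5 4 11 18)(9 17 14)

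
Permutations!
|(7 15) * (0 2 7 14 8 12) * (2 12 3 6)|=14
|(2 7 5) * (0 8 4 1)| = |(0 8 4 1)(2 7 5)| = 12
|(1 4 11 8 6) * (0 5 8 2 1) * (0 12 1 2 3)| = 9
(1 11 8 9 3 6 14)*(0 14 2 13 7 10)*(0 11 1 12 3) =(0 14 12 3 6 2 13 7 10 11 8 9) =[14, 1, 13, 6, 4, 5, 2, 10, 9, 0, 11, 8, 3, 7, 12]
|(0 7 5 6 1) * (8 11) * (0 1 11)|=6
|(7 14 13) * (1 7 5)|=5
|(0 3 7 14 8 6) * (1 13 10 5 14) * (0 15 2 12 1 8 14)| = 12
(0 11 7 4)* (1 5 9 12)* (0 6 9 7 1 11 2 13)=(0 2 13)(1 5 7 4 6 9 12 11)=[2, 5, 13, 3, 6, 7, 9, 4, 8, 12, 10, 1, 11, 0]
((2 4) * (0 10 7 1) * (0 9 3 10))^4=((1 9 3 10 7)(2 4))^4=(1 7 10 3 9)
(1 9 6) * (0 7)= (0 7)(1 9 6)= [7, 9, 2, 3, 4, 5, 1, 0, 8, 6]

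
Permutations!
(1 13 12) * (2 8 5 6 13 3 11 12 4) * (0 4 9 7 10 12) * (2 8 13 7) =[4, 3, 13, 11, 8, 6, 7, 10, 5, 2, 12, 0, 1, 9] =(0 4 8 5 6 7 10 12 1 3 11)(2 13 9)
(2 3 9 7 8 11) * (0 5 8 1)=[5, 0, 3, 9, 4, 8, 6, 1, 11, 7, 10, 2]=(0 5 8 11 2 3 9 7 1)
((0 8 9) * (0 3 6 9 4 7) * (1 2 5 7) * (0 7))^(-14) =(0 2 4)(1 8 5)(3 6 9)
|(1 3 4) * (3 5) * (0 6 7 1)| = 7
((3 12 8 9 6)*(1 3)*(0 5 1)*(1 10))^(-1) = (0 6 9 8 12 3 1 10 5)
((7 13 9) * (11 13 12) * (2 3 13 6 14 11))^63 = (14)(2 9)(3 7)(12 13)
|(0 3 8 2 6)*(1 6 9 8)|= 12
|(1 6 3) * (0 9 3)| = 5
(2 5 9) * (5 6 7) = [0, 1, 6, 3, 4, 9, 7, 5, 8, 2] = (2 6 7 5 9)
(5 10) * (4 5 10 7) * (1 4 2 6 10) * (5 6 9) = (1 4 6 10)(2 9 5 7) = [0, 4, 9, 3, 6, 7, 10, 2, 8, 5, 1]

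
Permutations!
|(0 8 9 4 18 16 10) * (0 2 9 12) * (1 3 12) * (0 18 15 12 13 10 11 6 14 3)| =39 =|(0 8 1)(2 9 4 15 12 18 16 11 6 14 3 13 10)|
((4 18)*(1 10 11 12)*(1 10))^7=((4 18)(10 11 12))^7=(4 18)(10 11 12)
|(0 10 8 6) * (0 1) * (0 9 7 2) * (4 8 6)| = 14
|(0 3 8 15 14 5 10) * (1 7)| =|(0 3 8 15 14 5 10)(1 7)| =14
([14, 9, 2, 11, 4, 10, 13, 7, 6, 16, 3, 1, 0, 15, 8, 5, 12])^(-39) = [6, 12, 2, 9, 4, 11, 5, 7, 15, 0, 1, 16, 8, 10, 13, 3, 14]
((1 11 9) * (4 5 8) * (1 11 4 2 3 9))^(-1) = ((1 4 5 8 2 3 9 11))^(-1) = (1 11 9 3 2 8 5 4)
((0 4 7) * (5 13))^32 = ((0 4 7)(5 13))^32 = (13)(0 7 4)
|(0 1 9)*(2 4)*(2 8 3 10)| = |(0 1 9)(2 4 8 3 10)| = 15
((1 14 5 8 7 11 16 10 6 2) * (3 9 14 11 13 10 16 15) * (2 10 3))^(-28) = (16)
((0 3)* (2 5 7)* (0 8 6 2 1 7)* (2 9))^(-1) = ((0 3 8 6 9 2 5)(1 7))^(-1) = (0 5 2 9 6 8 3)(1 7)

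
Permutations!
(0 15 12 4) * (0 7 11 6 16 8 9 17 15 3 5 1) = [3, 0, 2, 5, 7, 1, 16, 11, 9, 17, 10, 6, 4, 13, 14, 12, 8, 15] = (0 3 5 1)(4 7 11 6 16 8 9 17 15 12)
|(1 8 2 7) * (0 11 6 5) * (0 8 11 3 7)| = |(0 3 7 1 11 6 5 8 2)| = 9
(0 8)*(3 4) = (0 8)(3 4) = [8, 1, 2, 4, 3, 5, 6, 7, 0]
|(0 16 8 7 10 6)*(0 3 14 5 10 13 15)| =30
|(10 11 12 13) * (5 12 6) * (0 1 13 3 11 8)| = 5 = |(0 1 13 10 8)(3 11 6 5 12)|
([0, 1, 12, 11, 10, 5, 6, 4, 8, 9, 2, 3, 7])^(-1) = [0, 1, 10, 11, 7, 5, 6, 12, 8, 9, 4, 3, 2]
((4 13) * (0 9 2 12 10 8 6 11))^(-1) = (0 11 6 8 10 12 2 9)(4 13)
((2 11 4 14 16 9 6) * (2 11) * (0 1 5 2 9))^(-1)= (0 16 14 4 11 6 9 2 5 1)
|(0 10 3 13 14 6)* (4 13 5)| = 8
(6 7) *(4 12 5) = (4 12 5)(6 7) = [0, 1, 2, 3, 12, 4, 7, 6, 8, 9, 10, 11, 5]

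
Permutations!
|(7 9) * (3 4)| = 2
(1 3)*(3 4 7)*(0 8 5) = (0 8 5)(1 4 7 3) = [8, 4, 2, 1, 7, 0, 6, 3, 5]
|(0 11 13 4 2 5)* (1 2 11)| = 12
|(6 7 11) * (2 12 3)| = 3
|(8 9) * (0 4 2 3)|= |(0 4 2 3)(8 9)|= 4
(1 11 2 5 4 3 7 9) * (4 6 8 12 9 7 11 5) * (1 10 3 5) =(2 4 5 6 8 12 9 10 3 11) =[0, 1, 4, 11, 5, 6, 8, 7, 12, 10, 3, 2, 9]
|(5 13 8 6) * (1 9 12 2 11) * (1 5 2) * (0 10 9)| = |(0 10 9 12 1)(2 11 5 13 8 6)| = 30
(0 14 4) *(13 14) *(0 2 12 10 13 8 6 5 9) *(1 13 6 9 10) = (0 8 9)(1 13 14 4 2 12)(5 10 6) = [8, 13, 12, 3, 2, 10, 5, 7, 9, 0, 6, 11, 1, 14, 4]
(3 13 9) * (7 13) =[0, 1, 2, 7, 4, 5, 6, 13, 8, 3, 10, 11, 12, 9] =(3 7 13 9)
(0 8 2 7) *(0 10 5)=(0 8 2 7 10 5)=[8, 1, 7, 3, 4, 0, 6, 10, 2, 9, 5]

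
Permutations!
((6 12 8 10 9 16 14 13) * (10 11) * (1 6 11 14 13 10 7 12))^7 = (1 6)(7 13 9 14 12 11 16 10 8)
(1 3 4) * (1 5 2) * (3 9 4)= (1 9 4 5 2)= [0, 9, 1, 3, 5, 2, 6, 7, 8, 4]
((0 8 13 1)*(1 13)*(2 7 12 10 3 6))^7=(13)(0 8 1)(2 7 12 10 3 6)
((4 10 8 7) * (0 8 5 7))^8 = (10)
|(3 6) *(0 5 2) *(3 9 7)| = 12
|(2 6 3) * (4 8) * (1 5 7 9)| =12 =|(1 5 7 9)(2 6 3)(4 8)|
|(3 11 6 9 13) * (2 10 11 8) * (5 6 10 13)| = |(2 13 3 8)(5 6 9)(10 11)| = 12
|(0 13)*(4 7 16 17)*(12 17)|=|(0 13)(4 7 16 12 17)|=10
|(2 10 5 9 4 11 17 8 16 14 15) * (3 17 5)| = 8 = |(2 10 3 17 8 16 14 15)(4 11 5 9)|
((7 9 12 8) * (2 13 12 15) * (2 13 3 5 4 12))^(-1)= ((2 3 5 4 12 8 7 9 15 13))^(-1)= (2 13 15 9 7 8 12 4 5 3)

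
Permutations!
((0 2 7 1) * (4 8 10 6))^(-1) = ((0 2 7 1)(4 8 10 6))^(-1) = (0 1 7 2)(4 6 10 8)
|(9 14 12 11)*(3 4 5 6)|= 4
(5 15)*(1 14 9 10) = (1 14 9 10)(5 15) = [0, 14, 2, 3, 4, 15, 6, 7, 8, 10, 1, 11, 12, 13, 9, 5]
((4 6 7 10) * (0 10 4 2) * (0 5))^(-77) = (0 5 2 10)(4 6 7)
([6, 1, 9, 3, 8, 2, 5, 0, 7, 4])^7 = (0 7 8 4 9 2 5 6)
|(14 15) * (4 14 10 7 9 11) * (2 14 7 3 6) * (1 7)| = 30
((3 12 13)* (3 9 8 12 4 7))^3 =((3 4 7)(8 12 13 9))^3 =(8 9 13 12)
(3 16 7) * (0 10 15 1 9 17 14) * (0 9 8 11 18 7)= (0 10 15 1 8 11 18 7 3 16)(9 17 14)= [10, 8, 2, 16, 4, 5, 6, 3, 11, 17, 15, 18, 12, 13, 9, 1, 0, 14, 7]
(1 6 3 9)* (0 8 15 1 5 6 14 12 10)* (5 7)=[8, 14, 2, 9, 4, 6, 3, 5, 15, 7, 0, 11, 10, 13, 12, 1]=(0 8 15 1 14 12 10)(3 9 7 5 6)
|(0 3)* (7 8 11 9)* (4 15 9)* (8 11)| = 10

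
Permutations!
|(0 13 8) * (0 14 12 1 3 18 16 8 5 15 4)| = 35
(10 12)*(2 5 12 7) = (2 5 12 10 7) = [0, 1, 5, 3, 4, 12, 6, 2, 8, 9, 7, 11, 10]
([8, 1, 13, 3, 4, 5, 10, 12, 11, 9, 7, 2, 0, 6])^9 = [0, 1, 2, 3, 4, 5, 6, 7, 8, 9, 10, 11, 12, 13]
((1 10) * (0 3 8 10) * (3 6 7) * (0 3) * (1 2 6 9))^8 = ((0 9 1 3 8 10 2 6 7))^8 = (0 7 6 2 10 8 3 1 9)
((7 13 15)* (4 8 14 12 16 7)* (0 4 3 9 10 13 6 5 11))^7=(0 6 12 4 5 16 8 11 7 14)(3 10 15 9 13)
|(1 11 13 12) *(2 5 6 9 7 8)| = |(1 11 13 12)(2 5 6 9 7 8)| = 12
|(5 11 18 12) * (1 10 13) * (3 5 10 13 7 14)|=|(1 13)(3 5 11 18 12 10 7 14)|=8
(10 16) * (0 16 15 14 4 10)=[16, 1, 2, 3, 10, 5, 6, 7, 8, 9, 15, 11, 12, 13, 4, 14, 0]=(0 16)(4 10 15 14)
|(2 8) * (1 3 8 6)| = 5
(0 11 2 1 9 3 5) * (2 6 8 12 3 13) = (0 11 6 8 12 3 5)(1 9 13 2) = [11, 9, 1, 5, 4, 0, 8, 7, 12, 13, 10, 6, 3, 2]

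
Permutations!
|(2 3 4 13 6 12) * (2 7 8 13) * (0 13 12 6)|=6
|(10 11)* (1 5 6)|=|(1 5 6)(10 11)|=6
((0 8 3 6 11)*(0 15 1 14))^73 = ((0 8 3 6 11 15 1 14))^73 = (0 8 3 6 11 15 1 14)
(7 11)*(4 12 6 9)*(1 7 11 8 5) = (1 7 8 5)(4 12 6 9) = [0, 7, 2, 3, 12, 1, 9, 8, 5, 4, 10, 11, 6]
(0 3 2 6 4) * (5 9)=[3, 1, 6, 2, 0, 9, 4, 7, 8, 5]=(0 3 2 6 4)(5 9)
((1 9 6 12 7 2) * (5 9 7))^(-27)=((1 7 2)(5 9 6 12))^(-27)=(5 9 6 12)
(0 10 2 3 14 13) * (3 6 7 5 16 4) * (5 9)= (0 10 2 6 7 9 5 16 4 3 14 13)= [10, 1, 6, 14, 3, 16, 7, 9, 8, 5, 2, 11, 12, 0, 13, 15, 4]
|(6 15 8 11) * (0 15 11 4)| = 4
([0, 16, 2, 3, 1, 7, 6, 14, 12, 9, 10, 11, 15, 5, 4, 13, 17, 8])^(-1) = [0, 4, 2, 3, 14, 13, 6, 5, 17, 9, 10, 11, 8, 15, 7, 12, 1, 16]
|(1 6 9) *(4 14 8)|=|(1 6 9)(4 14 8)|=3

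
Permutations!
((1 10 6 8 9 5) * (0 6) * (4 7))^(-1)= ((0 6 8 9 5 1 10)(4 7))^(-1)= (0 10 1 5 9 8 6)(4 7)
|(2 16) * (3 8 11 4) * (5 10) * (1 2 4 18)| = |(1 2 16 4 3 8 11 18)(5 10)| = 8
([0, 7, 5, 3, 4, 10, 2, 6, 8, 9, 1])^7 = (1 7 6 2 5 10)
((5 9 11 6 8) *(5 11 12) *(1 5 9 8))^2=((1 5 8 11 6)(9 12))^2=(12)(1 8 6 5 11)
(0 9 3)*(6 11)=(0 9 3)(6 11)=[9, 1, 2, 0, 4, 5, 11, 7, 8, 3, 10, 6]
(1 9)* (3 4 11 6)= [0, 9, 2, 4, 11, 5, 3, 7, 8, 1, 10, 6]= (1 9)(3 4 11 6)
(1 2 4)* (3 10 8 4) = [0, 2, 3, 10, 1, 5, 6, 7, 4, 9, 8] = (1 2 3 10 8 4)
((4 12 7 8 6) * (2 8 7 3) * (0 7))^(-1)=((0 7)(2 8 6 4 12 3))^(-1)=(0 7)(2 3 12 4 6 8)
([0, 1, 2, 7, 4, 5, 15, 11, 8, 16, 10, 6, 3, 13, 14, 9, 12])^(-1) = [0, 1, 2, 12, 4, 5, 11, 3, 8, 15, 10, 7, 16, 13, 14, 6, 9]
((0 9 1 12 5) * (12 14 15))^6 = (0 5 12 15 14 1 9) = ((0 9 1 14 15 12 5))^6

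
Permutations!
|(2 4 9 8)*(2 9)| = |(2 4)(8 9)| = 2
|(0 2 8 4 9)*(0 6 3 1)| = 8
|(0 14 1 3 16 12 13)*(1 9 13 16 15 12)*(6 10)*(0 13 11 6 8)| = 35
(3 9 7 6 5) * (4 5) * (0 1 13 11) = (0 1 13 11)(3 9 7 6 4 5) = [1, 13, 2, 9, 5, 3, 4, 6, 8, 7, 10, 0, 12, 11]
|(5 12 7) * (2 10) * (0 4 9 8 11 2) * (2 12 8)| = |(0 4 9 2 10)(5 8 11 12 7)| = 5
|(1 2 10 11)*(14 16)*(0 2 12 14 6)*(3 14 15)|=|(0 2 10 11 1 12 15 3 14 16 6)|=11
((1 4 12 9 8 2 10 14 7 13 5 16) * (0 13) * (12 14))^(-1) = ((0 13 5 16 1 4 14 7)(2 10 12 9 8))^(-1) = (0 7 14 4 1 16 5 13)(2 8 9 12 10)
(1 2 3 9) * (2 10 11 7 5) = (1 10 11 7 5 2 3 9) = [0, 10, 3, 9, 4, 2, 6, 5, 8, 1, 11, 7]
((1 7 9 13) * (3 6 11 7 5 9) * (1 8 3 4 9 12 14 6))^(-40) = (1 9 6)(3 4 14)(5 13 11)(7 12 8)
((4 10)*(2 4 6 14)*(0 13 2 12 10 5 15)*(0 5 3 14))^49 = ((0 13 2 4 3 14 12 10 6)(5 15))^49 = (0 3 6 4 10 2 12 13 14)(5 15)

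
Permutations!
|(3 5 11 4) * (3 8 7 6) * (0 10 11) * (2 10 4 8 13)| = |(0 4 13 2 10 11 8 7 6 3 5)| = 11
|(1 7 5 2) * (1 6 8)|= |(1 7 5 2 6 8)|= 6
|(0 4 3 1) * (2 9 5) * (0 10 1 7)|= 12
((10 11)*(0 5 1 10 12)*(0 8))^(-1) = (0 8 12 11 10 1 5) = ((0 5 1 10 11 12 8))^(-1)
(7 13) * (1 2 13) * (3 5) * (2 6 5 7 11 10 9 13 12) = [0, 6, 12, 7, 4, 3, 5, 1, 8, 13, 9, 10, 2, 11] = (1 6 5 3 7)(2 12)(9 13 11 10)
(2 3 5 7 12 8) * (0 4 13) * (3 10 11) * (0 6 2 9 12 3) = (0 4 13 6 2 10 11)(3 5 7)(8 9 12) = [4, 1, 10, 5, 13, 7, 2, 3, 9, 12, 11, 0, 8, 6]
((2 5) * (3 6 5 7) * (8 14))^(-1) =(2 5 6 3 7)(8 14)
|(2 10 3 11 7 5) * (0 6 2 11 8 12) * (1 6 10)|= 15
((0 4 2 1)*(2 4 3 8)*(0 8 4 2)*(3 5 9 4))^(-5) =(0 9 2 8 5 4 1)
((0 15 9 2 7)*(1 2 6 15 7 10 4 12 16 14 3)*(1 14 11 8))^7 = ((0 7)(1 2 10 4 12 16 11 8)(3 14)(6 15 9))^7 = (0 7)(1 8 11 16 12 4 10 2)(3 14)(6 15 9)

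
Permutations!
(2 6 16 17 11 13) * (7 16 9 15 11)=(2 6 9 15 11 13)(7 16 17)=[0, 1, 6, 3, 4, 5, 9, 16, 8, 15, 10, 13, 12, 2, 14, 11, 17, 7]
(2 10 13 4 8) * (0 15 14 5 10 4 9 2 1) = (0 15 14 5 10 13 9 2 4 8 1) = [15, 0, 4, 3, 8, 10, 6, 7, 1, 2, 13, 11, 12, 9, 5, 14]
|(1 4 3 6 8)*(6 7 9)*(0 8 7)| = 15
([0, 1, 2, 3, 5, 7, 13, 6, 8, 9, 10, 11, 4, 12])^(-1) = (4 12 13 6 7 5)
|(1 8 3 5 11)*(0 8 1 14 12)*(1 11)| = 8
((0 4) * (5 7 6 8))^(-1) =((0 4)(5 7 6 8))^(-1) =(0 4)(5 8 6 7)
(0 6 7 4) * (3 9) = (0 6 7 4)(3 9) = [6, 1, 2, 9, 0, 5, 7, 4, 8, 3]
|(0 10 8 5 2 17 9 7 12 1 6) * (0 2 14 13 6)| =13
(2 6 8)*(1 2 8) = (8)(1 2 6) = [0, 2, 6, 3, 4, 5, 1, 7, 8]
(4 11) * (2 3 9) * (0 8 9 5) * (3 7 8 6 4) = [6, 1, 7, 5, 11, 0, 4, 8, 9, 2, 10, 3] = (0 6 4 11 3 5)(2 7 8 9)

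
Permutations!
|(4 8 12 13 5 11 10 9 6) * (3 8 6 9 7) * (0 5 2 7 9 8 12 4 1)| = 45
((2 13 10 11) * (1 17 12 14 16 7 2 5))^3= ((1 17 12 14 16 7 2 13 10 11 5))^3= (1 14 2 11 17 16 13 5 12 7 10)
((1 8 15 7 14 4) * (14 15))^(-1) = (1 4 14 8)(7 15)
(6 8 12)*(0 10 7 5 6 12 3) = (12)(0 10 7 5 6 8 3) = [10, 1, 2, 0, 4, 6, 8, 5, 3, 9, 7, 11, 12]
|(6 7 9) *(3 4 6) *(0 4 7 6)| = 6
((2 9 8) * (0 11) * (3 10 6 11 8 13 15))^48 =(0 6 3 13 2)(8 11 10 15 9)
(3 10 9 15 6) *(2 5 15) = (2 5 15 6 3 10 9) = [0, 1, 5, 10, 4, 15, 3, 7, 8, 2, 9, 11, 12, 13, 14, 6]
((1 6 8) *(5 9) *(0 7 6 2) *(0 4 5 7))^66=(1 4 9 6)(2 5 7 8)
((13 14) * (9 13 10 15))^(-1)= ((9 13 14 10 15))^(-1)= (9 15 10 14 13)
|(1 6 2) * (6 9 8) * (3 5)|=10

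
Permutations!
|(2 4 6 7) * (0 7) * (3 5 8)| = 15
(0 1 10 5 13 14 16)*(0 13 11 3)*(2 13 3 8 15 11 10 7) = (0 1 7 2 13 14 16 3)(5 10)(8 15 11) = [1, 7, 13, 0, 4, 10, 6, 2, 15, 9, 5, 8, 12, 14, 16, 11, 3]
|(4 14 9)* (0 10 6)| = |(0 10 6)(4 14 9)| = 3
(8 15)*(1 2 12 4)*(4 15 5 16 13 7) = (1 2 12 15 8 5 16 13 7 4) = [0, 2, 12, 3, 1, 16, 6, 4, 5, 9, 10, 11, 15, 7, 14, 8, 13]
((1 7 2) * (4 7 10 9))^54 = (10) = ((1 10 9 4 7 2))^54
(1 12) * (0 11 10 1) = (0 11 10 1 12) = [11, 12, 2, 3, 4, 5, 6, 7, 8, 9, 1, 10, 0]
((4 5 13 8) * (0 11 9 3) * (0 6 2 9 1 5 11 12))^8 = (1 13 4)(5 8 11)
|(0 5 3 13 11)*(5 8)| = |(0 8 5 3 13 11)| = 6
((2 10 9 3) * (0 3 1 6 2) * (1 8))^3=(0 3)(1 10)(2 8)(6 9)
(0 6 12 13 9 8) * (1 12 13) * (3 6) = (0 3 6 13 9 8)(1 12) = [3, 12, 2, 6, 4, 5, 13, 7, 0, 8, 10, 11, 1, 9]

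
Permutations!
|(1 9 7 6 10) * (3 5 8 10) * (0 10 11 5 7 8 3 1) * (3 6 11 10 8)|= |(0 8 10)(1 9 3 7 11 5 6)|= 21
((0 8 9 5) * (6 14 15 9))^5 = (0 9 14 8 5 15 6)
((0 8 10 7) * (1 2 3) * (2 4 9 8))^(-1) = (0 7 10 8 9 4 1 3 2)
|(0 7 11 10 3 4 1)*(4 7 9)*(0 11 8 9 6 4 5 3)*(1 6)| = 20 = |(0 1 11 10)(3 7 8 9 5)(4 6)|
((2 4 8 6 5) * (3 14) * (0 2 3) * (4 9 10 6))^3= (0 10 3 2 6 14 9 5)(4 8)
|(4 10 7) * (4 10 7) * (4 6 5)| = 5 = |(4 7 10 6 5)|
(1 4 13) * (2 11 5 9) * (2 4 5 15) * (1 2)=(1 5 9 4 13 2 11 15)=[0, 5, 11, 3, 13, 9, 6, 7, 8, 4, 10, 15, 12, 2, 14, 1]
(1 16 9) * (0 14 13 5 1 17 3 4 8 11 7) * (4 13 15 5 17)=(0 14 15 5 1 16 9 4 8 11 7)(3 13 17)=[14, 16, 2, 13, 8, 1, 6, 0, 11, 4, 10, 7, 12, 17, 15, 5, 9, 3]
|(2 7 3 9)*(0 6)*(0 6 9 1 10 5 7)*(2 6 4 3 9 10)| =|(0 10 5 7 9 6 4 3 1 2)| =10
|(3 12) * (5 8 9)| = 6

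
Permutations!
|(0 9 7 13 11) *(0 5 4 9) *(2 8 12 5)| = |(2 8 12 5 4 9 7 13 11)| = 9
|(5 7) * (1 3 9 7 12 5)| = |(1 3 9 7)(5 12)| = 4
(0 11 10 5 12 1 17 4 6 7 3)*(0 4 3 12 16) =[11, 17, 2, 4, 6, 16, 7, 12, 8, 9, 5, 10, 1, 13, 14, 15, 0, 3] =(0 11 10 5 16)(1 17 3 4 6 7 12)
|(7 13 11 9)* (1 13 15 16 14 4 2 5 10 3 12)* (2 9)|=|(1 13 11 2 5 10 3 12)(4 9 7 15 16 14)|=24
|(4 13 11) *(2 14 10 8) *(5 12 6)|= |(2 14 10 8)(4 13 11)(5 12 6)|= 12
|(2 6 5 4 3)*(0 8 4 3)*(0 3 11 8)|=7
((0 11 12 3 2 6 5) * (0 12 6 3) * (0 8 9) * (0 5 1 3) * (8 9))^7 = (0 11 6 1 3 2)(5 12 9)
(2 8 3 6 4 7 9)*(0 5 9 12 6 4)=(0 5 9 2 8 3 4 7 12 6)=[5, 1, 8, 4, 7, 9, 0, 12, 3, 2, 10, 11, 6]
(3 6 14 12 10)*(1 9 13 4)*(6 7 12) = (1 9 13 4)(3 7 12 10)(6 14) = [0, 9, 2, 7, 1, 5, 14, 12, 8, 13, 3, 11, 10, 4, 6]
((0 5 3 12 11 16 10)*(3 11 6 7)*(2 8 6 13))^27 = ((0 5 11 16 10)(2 8 6 7 3 12 13))^27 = (0 11 10 5 16)(2 13 12 3 7 6 8)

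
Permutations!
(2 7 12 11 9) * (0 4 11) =(0 4 11 9 2 7 12) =[4, 1, 7, 3, 11, 5, 6, 12, 8, 2, 10, 9, 0]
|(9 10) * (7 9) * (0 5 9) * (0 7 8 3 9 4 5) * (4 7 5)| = |(3 9 10 8)(5 7)| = 4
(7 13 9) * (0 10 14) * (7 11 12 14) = (0 10 7 13 9 11 12 14) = [10, 1, 2, 3, 4, 5, 6, 13, 8, 11, 7, 12, 14, 9, 0]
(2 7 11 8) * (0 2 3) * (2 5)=(0 5 2 7 11 8 3)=[5, 1, 7, 0, 4, 2, 6, 11, 3, 9, 10, 8]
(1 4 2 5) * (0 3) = (0 3)(1 4 2 5) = [3, 4, 5, 0, 2, 1]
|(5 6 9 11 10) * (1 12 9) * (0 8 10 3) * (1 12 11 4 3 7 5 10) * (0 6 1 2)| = 60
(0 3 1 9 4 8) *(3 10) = (0 10 3 1 9 4 8) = [10, 9, 2, 1, 8, 5, 6, 7, 0, 4, 3]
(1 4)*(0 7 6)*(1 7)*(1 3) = (0 3 1 4 7 6) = [3, 4, 2, 1, 7, 5, 0, 6]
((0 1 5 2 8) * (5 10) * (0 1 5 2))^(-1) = (0 5)(1 8 2 10)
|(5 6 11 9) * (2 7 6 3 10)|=8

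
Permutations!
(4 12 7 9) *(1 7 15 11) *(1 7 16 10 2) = (1 16 10 2)(4 12 15 11 7 9) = [0, 16, 1, 3, 12, 5, 6, 9, 8, 4, 2, 7, 15, 13, 14, 11, 10]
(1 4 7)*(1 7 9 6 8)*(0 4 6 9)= (9)(0 4)(1 6 8)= [4, 6, 2, 3, 0, 5, 8, 7, 1, 9]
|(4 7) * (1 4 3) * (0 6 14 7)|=7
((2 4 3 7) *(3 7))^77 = (2 7 4)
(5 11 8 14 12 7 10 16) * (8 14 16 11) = (5 8 16)(7 10 11 14 12) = [0, 1, 2, 3, 4, 8, 6, 10, 16, 9, 11, 14, 7, 13, 12, 15, 5]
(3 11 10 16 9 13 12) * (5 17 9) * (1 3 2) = (1 3 11 10 16 5 17 9 13 12 2) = [0, 3, 1, 11, 4, 17, 6, 7, 8, 13, 16, 10, 2, 12, 14, 15, 5, 9]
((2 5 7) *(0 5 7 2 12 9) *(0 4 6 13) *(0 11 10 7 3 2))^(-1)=(0 5)(2 3)(4 9 12 7 10 11 13 6)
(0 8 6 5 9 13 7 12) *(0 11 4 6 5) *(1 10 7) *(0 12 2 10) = (0 8 5 9 13 1)(2 10 7)(4 6 12 11) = [8, 0, 10, 3, 6, 9, 12, 2, 5, 13, 7, 4, 11, 1]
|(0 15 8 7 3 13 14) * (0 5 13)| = 15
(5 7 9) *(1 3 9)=(1 3 9 5 7)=[0, 3, 2, 9, 4, 7, 6, 1, 8, 5]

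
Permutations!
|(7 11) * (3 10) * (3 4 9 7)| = 6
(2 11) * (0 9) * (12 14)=[9, 1, 11, 3, 4, 5, 6, 7, 8, 0, 10, 2, 14, 13, 12]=(0 9)(2 11)(12 14)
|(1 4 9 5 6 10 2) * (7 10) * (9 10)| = 4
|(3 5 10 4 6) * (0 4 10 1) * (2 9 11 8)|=|(0 4 6 3 5 1)(2 9 11 8)|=12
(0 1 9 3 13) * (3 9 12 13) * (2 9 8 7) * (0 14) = (0 1 12 13 14)(2 9 8 7) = [1, 12, 9, 3, 4, 5, 6, 2, 7, 8, 10, 11, 13, 14, 0]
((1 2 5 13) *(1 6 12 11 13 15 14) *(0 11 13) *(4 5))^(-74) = (1 15 4)(2 14 5)(6 12 13)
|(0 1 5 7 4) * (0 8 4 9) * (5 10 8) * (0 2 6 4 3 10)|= 6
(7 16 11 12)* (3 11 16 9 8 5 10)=(16)(3 11 12 7 9 8 5 10)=[0, 1, 2, 11, 4, 10, 6, 9, 5, 8, 3, 12, 7, 13, 14, 15, 16]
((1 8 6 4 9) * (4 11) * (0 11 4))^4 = (11)(1 9 4 6 8)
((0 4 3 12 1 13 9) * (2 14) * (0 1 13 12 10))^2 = ((0 4 3 10)(1 12 13 9)(2 14))^2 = (14)(0 3)(1 13)(4 10)(9 12)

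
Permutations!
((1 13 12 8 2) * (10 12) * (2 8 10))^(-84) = (13)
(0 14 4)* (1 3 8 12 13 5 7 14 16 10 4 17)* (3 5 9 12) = [16, 5, 2, 8, 0, 7, 6, 14, 3, 12, 4, 11, 13, 9, 17, 15, 10, 1] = (0 16 10 4)(1 5 7 14 17)(3 8)(9 12 13)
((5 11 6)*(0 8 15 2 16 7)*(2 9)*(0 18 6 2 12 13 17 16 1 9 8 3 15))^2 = ((0 3 15 8)(1 9 12 13 17 16 7 18 6 5 11 2))^2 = (0 15)(1 12 17 7 6 11)(2 9 13 16 18 5)(3 8)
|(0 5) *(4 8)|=2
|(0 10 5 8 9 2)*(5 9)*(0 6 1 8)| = |(0 10 9 2 6 1 8 5)| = 8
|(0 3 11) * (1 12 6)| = |(0 3 11)(1 12 6)| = 3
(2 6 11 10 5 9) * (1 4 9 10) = (1 4 9 2 6 11)(5 10) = [0, 4, 6, 3, 9, 10, 11, 7, 8, 2, 5, 1]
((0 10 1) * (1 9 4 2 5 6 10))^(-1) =(0 1)(2 4 9 10 6 5)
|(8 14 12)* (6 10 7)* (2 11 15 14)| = |(2 11 15 14 12 8)(6 10 7)| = 6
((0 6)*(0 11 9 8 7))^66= ((0 6 11 9 8 7))^66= (11)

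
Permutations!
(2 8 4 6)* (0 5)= (0 5)(2 8 4 6)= [5, 1, 8, 3, 6, 0, 2, 7, 4]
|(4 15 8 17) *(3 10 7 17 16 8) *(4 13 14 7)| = |(3 10 4 15)(7 17 13 14)(8 16)| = 4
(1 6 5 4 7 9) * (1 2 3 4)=(1 6 5)(2 3 4 7 9)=[0, 6, 3, 4, 7, 1, 5, 9, 8, 2]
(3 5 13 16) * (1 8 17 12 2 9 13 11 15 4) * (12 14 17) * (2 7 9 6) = (1 8 12 7 9 13 16 3 5 11 15 4)(2 6)(14 17) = [0, 8, 6, 5, 1, 11, 2, 9, 12, 13, 10, 15, 7, 16, 17, 4, 3, 14]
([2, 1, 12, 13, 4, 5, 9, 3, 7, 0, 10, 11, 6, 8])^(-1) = (0 9 6 12 2)(3 7 8 13)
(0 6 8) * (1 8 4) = (0 6 4 1 8) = [6, 8, 2, 3, 1, 5, 4, 7, 0]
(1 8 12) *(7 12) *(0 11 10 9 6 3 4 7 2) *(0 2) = (0 11 10 9 6 3 4 7 12 1 8) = [11, 8, 2, 4, 7, 5, 3, 12, 0, 6, 9, 10, 1]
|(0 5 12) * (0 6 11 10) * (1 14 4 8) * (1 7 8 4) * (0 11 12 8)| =|(0 5 8 7)(1 14)(6 12)(10 11)| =4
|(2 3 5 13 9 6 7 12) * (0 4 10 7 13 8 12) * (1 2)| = 12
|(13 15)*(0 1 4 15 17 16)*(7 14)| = |(0 1 4 15 13 17 16)(7 14)| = 14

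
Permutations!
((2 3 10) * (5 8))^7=(2 3 10)(5 8)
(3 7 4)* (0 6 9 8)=(0 6 9 8)(3 7 4)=[6, 1, 2, 7, 3, 5, 9, 4, 0, 8]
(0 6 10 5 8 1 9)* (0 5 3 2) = (0 6 10 3 2)(1 9 5 8) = [6, 9, 0, 2, 4, 8, 10, 7, 1, 5, 3]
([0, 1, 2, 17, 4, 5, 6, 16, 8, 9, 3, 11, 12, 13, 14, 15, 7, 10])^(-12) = [0, 1, 2, 3, 4, 5, 6, 7, 8, 9, 10, 11, 12, 13, 14, 15, 16, 17]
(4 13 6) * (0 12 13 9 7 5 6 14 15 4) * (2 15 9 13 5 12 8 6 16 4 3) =(0 8 6)(2 15 3)(4 13 14 9 7 12 5 16) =[8, 1, 15, 2, 13, 16, 0, 12, 6, 7, 10, 11, 5, 14, 9, 3, 4]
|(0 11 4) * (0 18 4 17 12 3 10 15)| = 14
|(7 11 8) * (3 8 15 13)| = 6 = |(3 8 7 11 15 13)|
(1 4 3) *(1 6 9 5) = (1 4 3 6 9 5) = [0, 4, 2, 6, 3, 1, 9, 7, 8, 5]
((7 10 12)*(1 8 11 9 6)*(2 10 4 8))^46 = ((1 2 10 12 7 4 8 11 9 6))^46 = (1 8 10 9 7)(2 11 12 6 4)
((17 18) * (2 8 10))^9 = (17 18)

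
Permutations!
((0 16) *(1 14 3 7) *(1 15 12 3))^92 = ((0 16)(1 14)(3 7 15 12))^92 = (16)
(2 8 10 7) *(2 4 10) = (2 8)(4 10 7) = [0, 1, 8, 3, 10, 5, 6, 4, 2, 9, 7]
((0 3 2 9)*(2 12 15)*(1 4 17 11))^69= ((0 3 12 15 2 9)(1 4 17 11))^69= (0 15)(1 4 17 11)(2 3)(9 12)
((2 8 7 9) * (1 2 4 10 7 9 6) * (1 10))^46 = (1 2 8 9 4)(6 10 7)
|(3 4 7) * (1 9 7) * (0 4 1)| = |(0 4)(1 9 7 3)| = 4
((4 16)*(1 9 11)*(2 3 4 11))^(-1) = (1 11 16 4 3 2 9)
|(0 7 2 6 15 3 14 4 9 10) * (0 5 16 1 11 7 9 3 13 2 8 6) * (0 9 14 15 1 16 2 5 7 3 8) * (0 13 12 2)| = |(16)(0 14 4 8 6 1 11 3 15 12 2 9 10 7 13 5)| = 16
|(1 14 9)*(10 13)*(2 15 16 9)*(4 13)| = 6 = |(1 14 2 15 16 9)(4 13 10)|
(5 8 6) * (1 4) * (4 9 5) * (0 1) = [1, 9, 2, 3, 0, 8, 4, 7, 6, 5] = (0 1 9 5 8 6 4)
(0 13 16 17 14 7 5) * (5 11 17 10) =(0 13 16 10 5)(7 11 17 14) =[13, 1, 2, 3, 4, 0, 6, 11, 8, 9, 5, 17, 12, 16, 7, 15, 10, 14]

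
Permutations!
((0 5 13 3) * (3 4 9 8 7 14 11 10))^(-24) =(0 10 14 8 4 5 3 11 7 9 13)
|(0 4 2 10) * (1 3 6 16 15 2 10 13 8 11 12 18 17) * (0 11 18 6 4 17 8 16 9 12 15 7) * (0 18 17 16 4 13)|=42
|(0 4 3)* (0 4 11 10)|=|(0 11 10)(3 4)|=6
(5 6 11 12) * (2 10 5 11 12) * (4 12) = (2 10 5 6 4 12 11) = [0, 1, 10, 3, 12, 6, 4, 7, 8, 9, 5, 2, 11]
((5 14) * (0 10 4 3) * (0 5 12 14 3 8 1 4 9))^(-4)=((0 10 9)(1 4 8)(3 5)(12 14))^(-4)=(14)(0 9 10)(1 8 4)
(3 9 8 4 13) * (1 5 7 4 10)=(1 5 7 4 13 3 9 8 10)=[0, 5, 2, 9, 13, 7, 6, 4, 10, 8, 1, 11, 12, 3]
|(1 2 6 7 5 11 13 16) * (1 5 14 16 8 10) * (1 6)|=18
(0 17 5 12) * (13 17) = (0 13 17 5 12) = [13, 1, 2, 3, 4, 12, 6, 7, 8, 9, 10, 11, 0, 17, 14, 15, 16, 5]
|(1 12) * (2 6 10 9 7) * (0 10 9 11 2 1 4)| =10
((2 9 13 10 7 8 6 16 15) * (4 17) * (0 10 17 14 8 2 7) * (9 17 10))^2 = (0 13)(2 4 8 16 7 17 14 6 15)(9 10)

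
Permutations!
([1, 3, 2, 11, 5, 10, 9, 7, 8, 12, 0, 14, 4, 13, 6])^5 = [6, 9, 2, 12, 3, 11, 10, 7, 8, 0, 14, 4, 1, 13, 5]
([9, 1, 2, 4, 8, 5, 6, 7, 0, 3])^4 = (0 8 4 3 9)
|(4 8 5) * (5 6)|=4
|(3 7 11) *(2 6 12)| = 3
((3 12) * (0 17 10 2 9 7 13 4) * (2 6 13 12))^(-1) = ((0 17 10 6 13 4)(2 9 7 12 3))^(-1) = (0 4 13 6 10 17)(2 3 12 7 9)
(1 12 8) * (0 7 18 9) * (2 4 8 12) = (0 7 18 9)(1 2 4 8) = [7, 2, 4, 3, 8, 5, 6, 18, 1, 0, 10, 11, 12, 13, 14, 15, 16, 17, 9]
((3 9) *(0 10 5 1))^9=((0 10 5 1)(3 9))^9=(0 10 5 1)(3 9)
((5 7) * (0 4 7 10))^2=(0 7 10 4 5)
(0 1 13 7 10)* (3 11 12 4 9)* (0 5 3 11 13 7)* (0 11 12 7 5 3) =(0 1 5)(3 13 11 7 10)(4 9 12) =[1, 5, 2, 13, 9, 0, 6, 10, 8, 12, 3, 7, 4, 11]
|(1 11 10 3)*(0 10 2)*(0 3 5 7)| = 4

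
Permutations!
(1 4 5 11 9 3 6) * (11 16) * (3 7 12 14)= (1 4 5 16 11 9 7 12 14 3 6)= [0, 4, 2, 6, 5, 16, 1, 12, 8, 7, 10, 9, 14, 13, 3, 15, 11]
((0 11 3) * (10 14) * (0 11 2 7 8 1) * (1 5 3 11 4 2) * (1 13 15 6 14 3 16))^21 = (0 4)(1 3)(2 13)(5 14)(6 8)(7 15)(10 16)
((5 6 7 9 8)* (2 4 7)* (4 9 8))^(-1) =(2 6 5 8 7 4 9)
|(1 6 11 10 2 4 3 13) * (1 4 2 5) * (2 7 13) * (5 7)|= |(1 6 11 10 7 13 4 3 2 5)|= 10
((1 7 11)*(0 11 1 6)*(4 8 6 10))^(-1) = (0 6 8 4 10 11)(1 7)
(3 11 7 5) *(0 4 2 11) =(0 4 2 11 7 5 3) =[4, 1, 11, 0, 2, 3, 6, 5, 8, 9, 10, 7]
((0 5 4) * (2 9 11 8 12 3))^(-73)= (0 4 5)(2 3 12 8 11 9)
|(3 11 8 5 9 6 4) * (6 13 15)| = 9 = |(3 11 8 5 9 13 15 6 4)|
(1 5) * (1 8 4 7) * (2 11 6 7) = [0, 5, 11, 3, 2, 8, 7, 1, 4, 9, 10, 6] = (1 5 8 4 2 11 6 7)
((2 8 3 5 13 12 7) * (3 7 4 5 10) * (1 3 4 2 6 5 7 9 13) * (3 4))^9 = ((1 4 7 6 5)(2 8 9 13 12)(3 10))^9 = (1 5 6 7 4)(2 12 13 9 8)(3 10)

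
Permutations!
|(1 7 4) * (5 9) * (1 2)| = 4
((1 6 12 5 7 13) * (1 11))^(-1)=((1 6 12 5 7 13 11))^(-1)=(1 11 13 7 5 12 6)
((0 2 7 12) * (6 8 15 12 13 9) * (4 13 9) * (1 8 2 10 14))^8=((0 10 14 1 8 15 12)(2 7 9 6)(4 13))^8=(0 10 14 1 8 15 12)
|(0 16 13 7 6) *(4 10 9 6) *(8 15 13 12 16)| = |(0 8 15 13 7 4 10 9 6)(12 16)| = 18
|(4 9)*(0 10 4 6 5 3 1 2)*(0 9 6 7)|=10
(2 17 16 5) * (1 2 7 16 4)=(1 2 17 4)(5 7 16)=[0, 2, 17, 3, 1, 7, 6, 16, 8, 9, 10, 11, 12, 13, 14, 15, 5, 4]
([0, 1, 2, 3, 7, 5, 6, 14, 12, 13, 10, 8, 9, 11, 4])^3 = [0, 1, 2, 3, 4, 5, 6, 7, 13, 8, 10, 9, 11, 12, 14]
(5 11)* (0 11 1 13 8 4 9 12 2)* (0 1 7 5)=(0 11)(1 13 8 4 9 12 2)(5 7)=[11, 13, 1, 3, 9, 7, 6, 5, 4, 12, 10, 0, 2, 8]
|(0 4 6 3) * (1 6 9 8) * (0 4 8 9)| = 6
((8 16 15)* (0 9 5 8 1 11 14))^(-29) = ((0 9 5 8 16 15 1 11 14))^(-29) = (0 11 15 8 9 14 1 16 5)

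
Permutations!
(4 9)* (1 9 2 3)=(1 9 4 2 3)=[0, 9, 3, 1, 2, 5, 6, 7, 8, 4]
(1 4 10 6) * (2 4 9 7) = (1 9 7 2 4 10 6) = [0, 9, 4, 3, 10, 5, 1, 2, 8, 7, 6]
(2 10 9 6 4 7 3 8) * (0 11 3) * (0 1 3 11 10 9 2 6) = (11)(0 10 2 9)(1 3 8 6 4 7) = [10, 3, 9, 8, 7, 5, 4, 1, 6, 0, 2, 11]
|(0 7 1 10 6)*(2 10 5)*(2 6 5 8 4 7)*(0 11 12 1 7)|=|(0 2 10 5 6 11 12 1 8 4)|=10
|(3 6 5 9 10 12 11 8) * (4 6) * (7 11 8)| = |(3 4 6 5 9 10 12 8)(7 11)| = 8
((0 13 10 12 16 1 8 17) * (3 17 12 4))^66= ((0 13 10 4 3 17)(1 8 12 16))^66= (17)(1 12)(8 16)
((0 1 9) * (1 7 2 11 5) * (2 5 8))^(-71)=(0 9 1 5 7)(2 11 8)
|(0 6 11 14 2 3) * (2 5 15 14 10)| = 6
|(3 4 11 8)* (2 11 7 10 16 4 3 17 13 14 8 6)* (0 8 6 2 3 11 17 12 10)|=|(0 8 12 10 16 4 7)(2 17 13 14 6 3 11)|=7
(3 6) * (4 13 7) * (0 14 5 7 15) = (0 14 5 7 4 13 15)(3 6) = [14, 1, 2, 6, 13, 7, 3, 4, 8, 9, 10, 11, 12, 15, 5, 0]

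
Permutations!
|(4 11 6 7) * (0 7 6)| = |(0 7 4 11)| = 4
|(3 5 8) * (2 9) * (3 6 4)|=10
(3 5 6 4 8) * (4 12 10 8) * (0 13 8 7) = (0 13 8 3 5 6 12 10 7) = [13, 1, 2, 5, 4, 6, 12, 0, 3, 9, 7, 11, 10, 8]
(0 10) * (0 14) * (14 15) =(0 10 15 14) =[10, 1, 2, 3, 4, 5, 6, 7, 8, 9, 15, 11, 12, 13, 0, 14]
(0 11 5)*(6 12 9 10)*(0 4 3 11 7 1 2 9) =(0 7 1 2 9 10 6 12)(3 11 5 4) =[7, 2, 9, 11, 3, 4, 12, 1, 8, 10, 6, 5, 0]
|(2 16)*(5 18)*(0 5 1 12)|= 10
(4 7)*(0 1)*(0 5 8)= (0 1 5 8)(4 7)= [1, 5, 2, 3, 7, 8, 6, 4, 0]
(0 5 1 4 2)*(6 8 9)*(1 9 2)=(0 5 9 6 8 2)(1 4)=[5, 4, 0, 3, 1, 9, 8, 7, 2, 6]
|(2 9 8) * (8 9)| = 2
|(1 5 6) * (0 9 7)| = 3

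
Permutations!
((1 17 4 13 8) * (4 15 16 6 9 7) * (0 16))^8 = ((0 16 6 9 7 4 13 8 1 17 15))^8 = (0 1 4 6 15 8 7 16 17 13 9)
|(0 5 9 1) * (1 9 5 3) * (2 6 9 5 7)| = |(0 3 1)(2 6 9 5 7)| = 15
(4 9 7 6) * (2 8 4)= [0, 1, 8, 3, 9, 5, 2, 6, 4, 7]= (2 8 4 9 7 6)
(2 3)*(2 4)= (2 3 4)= [0, 1, 3, 4, 2]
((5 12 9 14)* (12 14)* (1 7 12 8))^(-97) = (1 9 7 8 12)(5 14)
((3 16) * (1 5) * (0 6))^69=(0 6)(1 5)(3 16)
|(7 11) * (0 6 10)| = 6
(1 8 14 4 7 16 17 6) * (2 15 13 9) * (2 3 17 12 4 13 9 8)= [0, 2, 15, 17, 7, 5, 1, 16, 14, 3, 10, 11, 4, 8, 13, 9, 12, 6]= (1 2 15 9 3 17 6)(4 7 16 12)(8 14 13)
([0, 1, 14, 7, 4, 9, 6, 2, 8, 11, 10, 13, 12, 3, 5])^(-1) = [0, 1, 7, 13, 4, 14, 6, 3, 8, 5, 10, 9, 12, 11, 2]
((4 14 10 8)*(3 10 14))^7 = ((14)(3 10 8 4))^7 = (14)(3 4 8 10)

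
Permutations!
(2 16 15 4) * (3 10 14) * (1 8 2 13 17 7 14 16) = (1 8 2)(3 10 16 15 4 13 17 7 14) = [0, 8, 1, 10, 13, 5, 6, 14, 2, 9, 16, 11, 12, 17, 3, 4, 15, 7]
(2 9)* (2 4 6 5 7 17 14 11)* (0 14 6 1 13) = (0 14 11 2 9 4 1 13)(5 7 17 6) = [14, 13, 9, 3, 1, 7, 5, 17, 8, 4, 10, 2, 12, 0, 11, 15, 16, 6]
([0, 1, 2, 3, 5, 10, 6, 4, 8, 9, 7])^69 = (4 5 10 7)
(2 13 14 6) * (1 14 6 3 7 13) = (1 14 3 7 13 6 2) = [0, 14, 1, 7, 4, 5, 2, 13, 8, 9, 10, 11, 12, 6, 3]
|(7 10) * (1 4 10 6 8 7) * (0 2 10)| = |(0 2 10 1 4)(6 8 7)| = 15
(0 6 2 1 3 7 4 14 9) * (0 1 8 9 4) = (0 6 2 8 9 1 3 7)(4 14) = [6, 3, 8, 7, 14, 5, 2, 0, 9, 1, 10, 11, 12, 13, 4]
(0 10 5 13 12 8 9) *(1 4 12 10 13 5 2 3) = [13, 4, 3, 1, 12, 5, 6, 7, 9, 0, 2, 11, 8, 10] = (0 13 10 2 3 1 4 12 8 9)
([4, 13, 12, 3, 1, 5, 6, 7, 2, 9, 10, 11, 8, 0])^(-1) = [13, 4, 8, 3, 0, 5, 6, 7, 12, 9, 10, 11, 2, 1]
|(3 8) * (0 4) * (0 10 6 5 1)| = 6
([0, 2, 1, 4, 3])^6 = [0, 1, 2, 3, 4]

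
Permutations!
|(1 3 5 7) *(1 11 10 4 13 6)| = 9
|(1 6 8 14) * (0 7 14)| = 6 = |(0 7 14 1 6 8)|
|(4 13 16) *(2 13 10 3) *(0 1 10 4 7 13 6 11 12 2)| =|(0 1 10 3)(2 6 11 12)(7 13 16)| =12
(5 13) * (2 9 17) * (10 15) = [0, 1, 9, 3, 4, 13, 6, 7, 8, 17, 15, 11, 12, 5, 14, 10, 16, 2] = (2 9 17)(5 13)(10 15)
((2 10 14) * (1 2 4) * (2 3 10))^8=(1 14 3 4 10)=((1 3 10 14 4))^8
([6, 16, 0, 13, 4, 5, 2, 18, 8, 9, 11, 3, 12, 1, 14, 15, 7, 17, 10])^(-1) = (0 2 6)(1 13 3 11 10 18 7 16)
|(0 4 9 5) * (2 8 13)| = 12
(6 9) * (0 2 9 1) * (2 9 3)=(0 9 6 1)(2 3)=[9, 0, 3, 2, 4, 5, 1, 7, 8, 6]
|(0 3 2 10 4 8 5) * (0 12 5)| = 6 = |(0 3 2 10 4 8)(5 12)|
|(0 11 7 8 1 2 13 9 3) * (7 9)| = 20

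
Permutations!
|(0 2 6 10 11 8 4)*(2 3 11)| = 15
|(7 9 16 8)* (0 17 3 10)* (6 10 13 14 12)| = 8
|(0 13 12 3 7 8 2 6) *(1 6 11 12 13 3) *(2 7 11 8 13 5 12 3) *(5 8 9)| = 42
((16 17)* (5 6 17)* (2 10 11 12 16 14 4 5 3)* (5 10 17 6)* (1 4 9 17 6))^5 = (1 16 4 3 10 2 11 6 12)(9 14 17)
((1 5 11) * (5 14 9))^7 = (1 9 11 14 5)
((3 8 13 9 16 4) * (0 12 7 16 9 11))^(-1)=(0 11 13 8 3 4 16 7 12)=((0 12 7 16 4 3 8 13 11))^(-1)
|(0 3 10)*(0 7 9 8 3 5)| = |(0 5)(3 10 7 9 8)| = 10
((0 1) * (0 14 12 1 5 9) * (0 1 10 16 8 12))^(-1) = (0 14 1 9 5)(8 16 10 12)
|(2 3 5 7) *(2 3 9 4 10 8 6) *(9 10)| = |(2 10 8 6)(3 5 7)(4 9)| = 12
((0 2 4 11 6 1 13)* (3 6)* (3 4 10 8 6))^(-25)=(0 8 13 10 1 2 6)(4 11)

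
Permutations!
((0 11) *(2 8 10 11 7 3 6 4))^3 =(0 6 8)(2 11 3)(4 10 7)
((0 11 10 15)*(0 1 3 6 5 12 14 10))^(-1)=(0 11)(1 15 10 14 12 5 6 3)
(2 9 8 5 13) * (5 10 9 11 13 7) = (2 11 13)(5 7)(8 10 9) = [0, 1, 11, 3, 4, 7, 6, 5, 10, 8, 9, 13, 12, 2]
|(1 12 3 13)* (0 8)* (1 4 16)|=6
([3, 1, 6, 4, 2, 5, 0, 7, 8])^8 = (8)(0 2 3 6 4)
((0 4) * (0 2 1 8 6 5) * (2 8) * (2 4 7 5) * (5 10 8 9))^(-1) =(0 5 9 4 1 2 6 8 10 7)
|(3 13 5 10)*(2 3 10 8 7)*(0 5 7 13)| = 7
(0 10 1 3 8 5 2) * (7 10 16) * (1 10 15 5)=[16, 3, 0, 8, 4, 2, 6, 15, 1, 9, 10, 11, 12, 13, 14, 5, 7]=(0 16 7 15 5 2)(1 3 8)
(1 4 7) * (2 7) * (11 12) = (1 4 2 7)(11 12) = [0, 4, 7, 3, 2, 5, 6, 1, 8, 9, 10, 12, 11]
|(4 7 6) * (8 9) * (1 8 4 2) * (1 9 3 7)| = |(1 8 3 7 6 2 9 4)| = 8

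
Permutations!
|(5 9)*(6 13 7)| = 6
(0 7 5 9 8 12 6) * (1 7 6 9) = (0 6)(1 7 5)(8 12 9) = [6, 7, 2, 3, 4, 1, 0, 5, 12, 8, 10, 11, 9]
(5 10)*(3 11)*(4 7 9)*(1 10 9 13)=(1 10 5 9 4 7 13)(3 11)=[0, 10, 2, 11, 7, 9, 6, 13, 8, 4, 5, 3, 12, 1]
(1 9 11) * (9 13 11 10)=(1 13 11)(9 10)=[0, 13, 2, 3, 4, 5, 6, 7, 8, 10, 9, 1, 12, 11]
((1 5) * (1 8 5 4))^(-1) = ((1 4)(5 8))^(-1) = (1 4)(5 8)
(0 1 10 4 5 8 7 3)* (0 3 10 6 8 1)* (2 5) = (1 6 8 7 10 4 2 5) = [0, 6, 5, 3, 2, 1, 8, 10, 7, 9, 4]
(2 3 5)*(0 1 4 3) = [1, 4, 0, 5, 3, 2] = (0 1 4 3 5 2)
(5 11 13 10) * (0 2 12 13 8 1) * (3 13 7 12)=(0 2 3 13 10 5 11 8 1)(7 12)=[2, 0, 3, 13, 4, 11, 6, 12, 1, 9, 5, 8, 7, 10]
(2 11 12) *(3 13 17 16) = (2 11 12)(3 13 17 16) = [0, 1, 11, 13, 4, 5, 6, 7, 8, 9, 10, 12, 2, 17, 14, 15, 3, 16]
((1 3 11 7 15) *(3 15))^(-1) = ((1 15)(3 11 7))^(-1) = (1 15)(3 7 11)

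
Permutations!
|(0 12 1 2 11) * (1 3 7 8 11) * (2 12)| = |(0 2 1 12 3 7 8 11)| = 8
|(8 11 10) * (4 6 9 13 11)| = 7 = |(4 6 9 13 11 10 8)|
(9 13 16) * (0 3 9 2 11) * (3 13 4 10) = (0 13 16 2 11)(3 9 4 10) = [13, 1, 11, 9, 10, 5, 6, 7, 8, 4, 3, 0, 12, 16, 14, 15, 2]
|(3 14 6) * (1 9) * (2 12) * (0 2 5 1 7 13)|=|(0 2 12 5 1 9 7 13)(3 14 6)|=24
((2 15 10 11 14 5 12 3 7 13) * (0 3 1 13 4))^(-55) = ((0 3 7 4)(1 13 2 15 10 11 14 5 12))^(-55) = (0 3 7 4)(1 12 5 14 11 10 15 2 13)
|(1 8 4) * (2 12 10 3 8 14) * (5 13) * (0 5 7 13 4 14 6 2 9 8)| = |(0 5 4 1 6 2 12 10 3)(7 13)(8 14 9)| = 18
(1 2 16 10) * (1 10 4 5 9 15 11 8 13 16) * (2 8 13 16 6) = (1 8 16 4 5 9 15 11 13 6 2) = [0, 8, 1, 3, 5, 9, 2, 7, 16, 15, 10, 13, 12, 6, 14, 11, 4]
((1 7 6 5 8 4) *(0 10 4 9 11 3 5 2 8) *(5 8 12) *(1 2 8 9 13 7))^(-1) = ((0 10 4 2 12 5)(3 9 11)(6 8 13 7))^(-1) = (0 5 12 2 4 10)(3 11 9)(6 7 13 8)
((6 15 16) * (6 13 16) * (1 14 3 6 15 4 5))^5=((1 14 3 6 4 5)(13 16))^5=(1 5 4 6 3 14)(13 16)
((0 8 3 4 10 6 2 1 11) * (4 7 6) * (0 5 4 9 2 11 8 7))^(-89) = ((0 7 6 11 5 4 10 9 2 1 8 3))^(-89) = (0 9 6 1 5 3 10 7 2 11 8 4)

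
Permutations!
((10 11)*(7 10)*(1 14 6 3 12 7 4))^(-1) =((1 14 6 3 12 7 10 11 4))^(-1) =(1 4 11 10 7 12 3 6 14)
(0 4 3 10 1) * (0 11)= (0 4 3 10 1 11)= [4, 11, 2, 10, 3, 5, 6, 7, 8, 9, 1, 0]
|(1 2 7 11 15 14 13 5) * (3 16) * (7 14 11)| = 10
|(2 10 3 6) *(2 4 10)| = |(3 6 4 10)| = 4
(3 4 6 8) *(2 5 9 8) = (2 5 9 8 3 4 6) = [0, 1, 5, 4, 6, 9, 2, 7, 3, 8]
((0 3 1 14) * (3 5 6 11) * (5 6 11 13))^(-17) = ((0 6 13 5 11 3 1 14))^(-17) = (0 14 1 3 11 5 13 6)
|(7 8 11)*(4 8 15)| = |(4 8 11 7 15)| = 5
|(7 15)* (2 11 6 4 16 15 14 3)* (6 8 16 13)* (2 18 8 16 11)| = 24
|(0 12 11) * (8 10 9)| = |(0 12 11)(8 10 9)| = 3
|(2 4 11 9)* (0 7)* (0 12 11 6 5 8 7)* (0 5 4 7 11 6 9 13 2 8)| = 18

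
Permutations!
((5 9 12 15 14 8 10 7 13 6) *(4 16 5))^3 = (4 9 14 7)(5 15 10 6)(8 13 16 12)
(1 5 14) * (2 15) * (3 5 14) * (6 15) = (1 14)(2 6 15)(3 5) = [0, 14, 6, 5, 4, 3, 15, 7, 8, 9, 10, 11, 12, 13, 1, 2]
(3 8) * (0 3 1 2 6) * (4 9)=(0 3 8 1 2 6)(4 9)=[3, 2, 6, 8, 9, 5, 0, 7, 1, 4]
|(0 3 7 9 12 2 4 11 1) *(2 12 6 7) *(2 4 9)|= |(12)(0 3 4 11 1)(2 9 6 7)|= 20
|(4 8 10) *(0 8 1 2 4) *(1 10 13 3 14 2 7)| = |(0 8 13 3 14 2 4 10)(1 7)| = 8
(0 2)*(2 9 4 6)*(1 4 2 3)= (0 9 2)(1 4 6 3)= [9, 4, 0, 1, 6, 5, 3, 7, 8, 2]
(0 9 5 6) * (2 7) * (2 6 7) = (0 9 5 7 6) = [9, 1, 2, 3, 4, 7, 0, 6, 8, 5]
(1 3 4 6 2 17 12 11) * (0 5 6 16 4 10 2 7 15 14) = (0 5 6 7 15 14)(1 3 10 2 17 12 11)(4 16) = [5, 3, 17, 10, 16, 6, 7, 15, 8, 9, 2, 1, 11, 13, 0, 14, 4, 12]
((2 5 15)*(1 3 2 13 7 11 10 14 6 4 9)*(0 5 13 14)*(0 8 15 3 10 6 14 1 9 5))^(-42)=((1 10 8 15)(2 13 7 11 6 4 5 3))^(-42)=(1 8)(2 5 6 7)(3 4 11 13)(10 15)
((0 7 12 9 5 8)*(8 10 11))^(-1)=((0 7 12 9 5 10 11 8))^(-1)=(0 8 11 10 5 9 12 7)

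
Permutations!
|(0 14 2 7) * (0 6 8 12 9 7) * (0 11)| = 20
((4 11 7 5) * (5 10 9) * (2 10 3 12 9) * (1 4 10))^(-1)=((1 4 11 7 3 12 9 5 10 2))^(-1)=(1 2 10 5 9 12 3 7 11 4)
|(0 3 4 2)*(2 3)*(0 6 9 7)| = |(0 2 6 9 7)(3 4)| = 10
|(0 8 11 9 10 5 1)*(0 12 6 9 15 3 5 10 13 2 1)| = |(0 8 11 15 3 5)(1 12 6 9 13 2)| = 6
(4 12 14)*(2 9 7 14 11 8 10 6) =[0, 1, 9, 3, 12, 5, 2, 14, 10, 7, 6, 8, 11, 13, 4] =(2 9 7 14 4 12 11 8 10 6)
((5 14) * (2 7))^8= (14)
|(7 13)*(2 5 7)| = |(2 5 7 13)| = 4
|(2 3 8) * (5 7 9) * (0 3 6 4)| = 6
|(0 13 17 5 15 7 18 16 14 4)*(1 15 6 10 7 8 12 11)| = 55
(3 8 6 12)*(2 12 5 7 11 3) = (2 12)(3 8 6 5 7 11) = [0, 1, 12, 8, 4, 7, 5, 11, 6, 9, 10, 3, 2]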